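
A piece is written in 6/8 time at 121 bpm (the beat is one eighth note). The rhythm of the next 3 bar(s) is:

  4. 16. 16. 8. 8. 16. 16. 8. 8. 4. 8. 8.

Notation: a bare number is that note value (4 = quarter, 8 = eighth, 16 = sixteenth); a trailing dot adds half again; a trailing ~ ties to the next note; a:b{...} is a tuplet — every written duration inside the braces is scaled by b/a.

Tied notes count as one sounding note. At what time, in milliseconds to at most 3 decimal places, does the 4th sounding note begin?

note 4 onset = 9/2b = 2231.405ms

1. 0.0ms @ 0 + 1487.603ms (3)
2. 1487.603ms @ 3 + 371.901ms (3/4)
3. 1859.504ms @ 15/4 + 371.901ms (3/4)
4. 2231.405ms @ 9/2 + 743.802ms (3/2)
5. 2975.207ms @ 6 + 743.802ms (3/2)
6. 3719.008ms @ 15/2 + 371.901ms (3/4)
7. 4090.909ms @ 33/4 + 371.901ms (3/4)
8. 4462.81ms @ 9 + 743.802ms (3/2)
9. 5206.612ms @ 21/2 + 743.802ms (3/2)
10. 5950.413ms @ 12 + 1487.603ms (3)
11. 7438.017ms @ 15 + 743.802ms (3/2)
12. 8181.818ms @ 33/2 + 743.802ms (3/2)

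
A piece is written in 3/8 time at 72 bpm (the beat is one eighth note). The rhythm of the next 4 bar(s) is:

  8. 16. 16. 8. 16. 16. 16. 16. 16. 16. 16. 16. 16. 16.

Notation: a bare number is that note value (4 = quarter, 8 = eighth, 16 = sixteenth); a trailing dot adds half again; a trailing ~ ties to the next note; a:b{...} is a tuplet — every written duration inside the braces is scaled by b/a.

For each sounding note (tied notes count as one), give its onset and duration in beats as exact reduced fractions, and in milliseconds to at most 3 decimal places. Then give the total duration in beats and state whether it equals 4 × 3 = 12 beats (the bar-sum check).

1) 0.0ms=0b +1250.0ms=3/2b
2) 1250.0ms=3/2b +625.0ms=3/4b
3) 1875.0ms=9/4b +625.0ms=3/4b
4) 2500.0ms=3b +1250.0ms=3/2b
5) 3750.0ms=9/2b +625.0ms=3/4b
6) 4375.0ms=21/4b +625.0ms=3/4b
7) 5000.0ms=6b +625.0ms=3/4b
8) 5625.0ms=27/4b +625.0ms=3/4b
9) 6250.0ms=15/2b +625.0ms=3/4b
10) 6875.0ms=33/4b +625.0ms=3/4b
11) 7500.0ms=9b +625.0ms=3/4b
12) 8125.0ms=39/4b +625.0ms=3/4b
13) 8750.0ms=21/2b +625.0ms=3/4b
14) 9375.0ms=45/4b +625.0ms=3/4b
Σ=12b of 12 (72bpm 3/8) — PASS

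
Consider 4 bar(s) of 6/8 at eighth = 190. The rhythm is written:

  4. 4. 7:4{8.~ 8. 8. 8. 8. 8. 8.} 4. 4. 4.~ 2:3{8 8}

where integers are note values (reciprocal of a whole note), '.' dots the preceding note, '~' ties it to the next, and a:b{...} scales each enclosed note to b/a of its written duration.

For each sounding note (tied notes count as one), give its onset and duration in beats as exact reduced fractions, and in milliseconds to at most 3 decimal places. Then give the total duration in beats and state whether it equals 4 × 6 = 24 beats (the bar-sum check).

1) 0.0ms=0b +947.368ms=3b
2) 947.368ms=3b +947.368ms=3b
3) 1894.737ms=6b +541.353ms=12/7b
4) 2436.09ms=54/7b +270.677ms=6/7b
5) 2706.767ms=60/7b +270.677ms=6/7b
6) 2977.444ms=66/7b +270.677ms=6/7b
7) 3248.12ms=72/7b +270.677ms=6/7b
8) 3518.797ms=78/7b +270.677ms=6/7b
9) 3789.474ms=12b +947.368ms=3b
10) 4736.842ms=15b +947.368ms=3b
11) 5684.211ms=18b +1421.053ms=9/2b
12) 7105.263ms=45/2b +473.684ms=3/2b
Σ=24b of 24 (190bpm 6/8) — PASS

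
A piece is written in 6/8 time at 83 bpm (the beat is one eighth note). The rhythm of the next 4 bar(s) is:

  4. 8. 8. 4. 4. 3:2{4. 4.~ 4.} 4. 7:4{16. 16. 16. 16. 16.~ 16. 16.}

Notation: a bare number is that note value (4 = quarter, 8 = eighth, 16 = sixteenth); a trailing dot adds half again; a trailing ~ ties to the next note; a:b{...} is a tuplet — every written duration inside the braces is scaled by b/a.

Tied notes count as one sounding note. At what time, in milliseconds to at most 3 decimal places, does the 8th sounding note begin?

1. 0.0ms @ 0 + 2168.675ms (3)
2. 2168.675ms @ 3 + 1084.337ms (3/2)
3. 3253.012ms @ 9/2 + 1084.337ms (3/2)
4. 4337.349ms @ 6 + 2168.675ms (3)
5. 6506.024ms @ 9 + 2168.675ms (3)
6. 8674.699ms @ 12 + 1445.783ms (2)
7. 10120.482ms @ 14 + 2891.566ms (4)
8. 13012.048ms @ 18 + 2168.675ms (3)
9. 15180.723ms @ 21 + 309.811ms (3/7)
10. 15490.534ms @ 150/7 + 309.811ms (3/7)
11. 15800.344ms @ 153/7 + 309.811ms (3/7)
12. 16110.155ms @ 156/7 + 309.811ms (3/7)
13. 16419.966ms @ 159/7 + 619.621ms (6/7)
14. 17039.587ms @ 165/7 + 309.811ms (3/7)

note 8 onset = 18b = 13012.048ms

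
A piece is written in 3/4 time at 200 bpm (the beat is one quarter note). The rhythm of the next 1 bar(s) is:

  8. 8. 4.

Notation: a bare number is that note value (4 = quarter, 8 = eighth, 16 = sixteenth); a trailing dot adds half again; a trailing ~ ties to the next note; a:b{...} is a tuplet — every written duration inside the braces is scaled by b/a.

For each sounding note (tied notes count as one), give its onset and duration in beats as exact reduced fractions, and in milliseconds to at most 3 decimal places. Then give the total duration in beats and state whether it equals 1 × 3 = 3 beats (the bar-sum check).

1) 0.0ms=0b +225.0ms=3/4b
2) 225.0ms=3/4b +225.0ms=3/4b
3) 450.0ms=3/2b +450.0ms=3/2b
Σ=3b of 3 (200bpm 3/4) — PASS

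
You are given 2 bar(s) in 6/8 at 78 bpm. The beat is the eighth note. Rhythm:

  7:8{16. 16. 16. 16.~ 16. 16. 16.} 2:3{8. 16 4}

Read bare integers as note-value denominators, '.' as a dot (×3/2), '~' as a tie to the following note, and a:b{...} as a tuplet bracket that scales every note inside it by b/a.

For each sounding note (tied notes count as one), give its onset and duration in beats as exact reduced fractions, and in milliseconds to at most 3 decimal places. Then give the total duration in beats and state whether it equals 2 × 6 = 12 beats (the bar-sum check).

1) 0.0ms=0b +659.341ms=6/7b
2) 659.341ms=6/7b +659.341ms=6/7b
3) 1318.681ms=12/7b +659.341ms=6/7b
4) 1978.022ms=18/7b +1318.681ms=12/7b
5) 3296.703ms=30/7b +659.341ms=6/7b
6) 3956.044ms=36/7b +659.341ms=6/7b
7) 4615.385ms=6b +1730.769ms=9/4b
8) 6346.154ms=33/4b +576.923ms=3/4b
9) 6923.077ms=9b +2307.692ms=3b
Σ=12b of 12 (78bpm 6/8) — PASS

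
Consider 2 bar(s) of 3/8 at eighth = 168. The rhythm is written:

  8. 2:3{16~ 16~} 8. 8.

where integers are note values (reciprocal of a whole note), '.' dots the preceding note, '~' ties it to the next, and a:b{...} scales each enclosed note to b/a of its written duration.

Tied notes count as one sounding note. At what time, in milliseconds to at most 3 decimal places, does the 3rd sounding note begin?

1. 0.0ms @ 0 + 535.714ms (3/2)
2. 535.714ms @ 3/2 + 1071.429ms (3)
3. 1607.143ms @ 9/2 + 535.714ms (3/2)

note 3 onset = 9/2b = 1607.143ms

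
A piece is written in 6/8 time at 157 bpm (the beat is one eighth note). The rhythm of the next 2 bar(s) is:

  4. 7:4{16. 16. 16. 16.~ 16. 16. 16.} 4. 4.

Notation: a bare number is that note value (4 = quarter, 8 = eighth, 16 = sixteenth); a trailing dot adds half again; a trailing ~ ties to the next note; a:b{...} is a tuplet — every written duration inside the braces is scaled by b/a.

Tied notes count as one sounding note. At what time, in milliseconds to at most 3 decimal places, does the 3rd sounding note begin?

1. 0.0ms @ 0 + 1146.497ms (3)
2. 1146.497ms @ 3 + 163.785ms (3/7)
3. 1310.282ms @ 24/7 + 163.785ms (3/7)
4. 1474.067ms @ 27/7 + 163.785ms (3/7)
5. 1637.853ms @ 30/7 + 327.571ms (6/7)
6. 1965.423ms @ 36/7 + 163.785ms (3/7)
7. 2129.208ms @ 39/7 + 163.785ms (3/7)
8. 2292.994ms @ 6 + 1146.497ms (3)
9. 3439.49ms @ 9 + 1146.497ms (3)

note 3 onset = 24/7b = 1310.282ms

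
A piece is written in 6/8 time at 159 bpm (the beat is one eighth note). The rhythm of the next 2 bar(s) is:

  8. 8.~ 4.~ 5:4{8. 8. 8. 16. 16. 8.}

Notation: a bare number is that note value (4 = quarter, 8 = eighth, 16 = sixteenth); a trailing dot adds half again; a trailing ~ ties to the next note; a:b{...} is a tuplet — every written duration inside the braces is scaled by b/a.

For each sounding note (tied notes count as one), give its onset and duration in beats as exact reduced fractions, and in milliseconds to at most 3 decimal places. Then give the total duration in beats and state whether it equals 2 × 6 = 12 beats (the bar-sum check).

1) 0.0ms=0b +566.038ms=3/2b
2) 566.038ms=3/2b +2150.943ms=57/10b
3) 2716.981ms=36/5b +452.83ms=6/5b
4) 3169.811ms=42/5b +452.83ms=6/5b
5) 3622.642ms=48/5b +226.415ms=3/5b
6) 3849.057ms=51/5b +226.415ms=3/5b
7) 4075.472ms=54/5b +452.83ms=6/5b
Σ=12b of 12 (159bpm 6/8) — PASS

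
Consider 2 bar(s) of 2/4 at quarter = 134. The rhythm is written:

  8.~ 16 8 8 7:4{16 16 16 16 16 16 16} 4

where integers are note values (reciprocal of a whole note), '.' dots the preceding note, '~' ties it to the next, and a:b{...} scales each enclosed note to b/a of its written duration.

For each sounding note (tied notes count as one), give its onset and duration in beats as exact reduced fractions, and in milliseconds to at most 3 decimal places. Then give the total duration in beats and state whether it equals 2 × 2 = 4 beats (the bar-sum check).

1) 0.0ms=0b +447.761ms=1b
2) 447.761ms=1b +223.881ms=1/2b
3) 671.642ms=3/2b +223.881ms=1/2b
4) 895.522ms=2b +63.966ms=1/7b
5) 959.488ms=15/7b +63.966ms=1/7b
6) 1023.454ms=16/7b +63.966ms=1/7b
7) 1087.42ms=17/7b +63.966ms=1/7b
8) 1151.386ms=18/7b +63.966ms=1/7b
9) 1215.352ms=19/7b +63.966ms=1/7b
10) 1279.318ms=20/7b +63.966ms=1/7b
11) 1343.284ms=3b +447.761ms=1b
Σ=4b of 4 (134bpm 2/4) — PASS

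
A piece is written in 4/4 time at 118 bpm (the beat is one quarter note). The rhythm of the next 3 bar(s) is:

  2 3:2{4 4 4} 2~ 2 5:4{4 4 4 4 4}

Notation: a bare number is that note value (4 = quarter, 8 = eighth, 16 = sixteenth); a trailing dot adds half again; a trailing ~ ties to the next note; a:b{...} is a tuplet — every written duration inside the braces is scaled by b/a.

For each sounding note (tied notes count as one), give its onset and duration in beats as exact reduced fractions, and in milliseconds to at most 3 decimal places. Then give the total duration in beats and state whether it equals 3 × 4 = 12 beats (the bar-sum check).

1) 0.0ms=0b +1016.949ms=2b
2) 1016.949ms=2b +338.983ms=2/3b
3) 1355.932ms=8/3b +338.983ms=2/3b
4) 1694.915ms=10/3b +338.983ms=2/3b
5) 2033.898ms=4b +2033.898ms=4b
6) 4067.797ms=8b +406.78ms=4/5b
7) 4474.576ms=44/5b +406.78ms=4/5b
8) 4881.356ms=48/5b +406.78ms=4/5b
9) 5288.136ms=52/5b +406.78ms=4/5b
10) 5694.915ms=56/5b +406.78ms=4/5b
Σ=12b of 12 (118bpm 4/4) — PASS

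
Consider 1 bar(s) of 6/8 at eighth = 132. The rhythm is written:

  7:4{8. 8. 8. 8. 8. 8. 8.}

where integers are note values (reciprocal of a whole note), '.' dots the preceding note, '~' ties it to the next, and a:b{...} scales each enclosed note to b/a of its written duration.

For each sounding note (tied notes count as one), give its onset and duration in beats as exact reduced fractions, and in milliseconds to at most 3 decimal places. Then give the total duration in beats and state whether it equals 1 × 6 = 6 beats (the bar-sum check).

1) 0.0ms=0b +389.61ms=6/7b
2) 389.61ms=6/7b +389.61ms=6/7b
3) 779.221ms=12/7b +389.61ms=6/7b
4) 1168.831ms=18/7b +389.61ms=6/7b
5) 1558.442ms=24/7b +389.61ms=6/7b
6) 1948.052ms=30/7b +389.61ms=6/7b
7) 2337.662ms=36/7b +389.61ms=6/7b
Σ=6b of 6 (132bpm 6/8) — PASS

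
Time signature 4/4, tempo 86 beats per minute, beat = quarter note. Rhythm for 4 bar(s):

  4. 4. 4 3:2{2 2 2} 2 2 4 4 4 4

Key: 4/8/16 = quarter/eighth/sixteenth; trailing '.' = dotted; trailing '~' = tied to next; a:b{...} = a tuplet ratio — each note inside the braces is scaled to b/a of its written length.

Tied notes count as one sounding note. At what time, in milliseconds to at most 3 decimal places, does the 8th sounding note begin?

1. 0.0ms @ 0 + 1046.512ms (3/2)
2. 1046.512ms @ 3/2 + 1046.512ms (3/2)
3. 2093.023ms @ 3 + 697.674ms (1)
4. 2790.698ms @ 4 + 930.233ms (4/3)
5. 3720.93ms @ 16/3 + 930.233ms (4/3)
6. 4651.163ms @ 20/3 + 930.233ms (4/3)
7. 5581.395ms @ 8 + 1395.349ms (2)
8. 6976.744ms @ 10 + 1395.349ms (2)
9. 8372.093ms @ 12 + 697.674ms (1)
10. 9069.767ms @ 13 + 697.674ms (1)
11. 9767.442ms @ 14 + 697.674ms (1)
12. 10465.116ms @ 15 + 697.674ms (1)

note 8 onset = 10b = 6976.744ms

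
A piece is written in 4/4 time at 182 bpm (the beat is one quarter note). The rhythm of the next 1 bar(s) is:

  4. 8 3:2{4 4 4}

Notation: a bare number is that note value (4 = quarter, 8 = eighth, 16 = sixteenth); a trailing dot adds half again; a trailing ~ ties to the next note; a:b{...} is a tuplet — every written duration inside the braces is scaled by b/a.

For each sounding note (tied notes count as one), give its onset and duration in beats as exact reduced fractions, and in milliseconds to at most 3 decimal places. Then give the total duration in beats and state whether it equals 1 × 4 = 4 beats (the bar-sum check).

1) 0.0ms=0b +494.505ms=3/2b
2) 494.505ms=3/2b +164.835ms=1/2b
3) 659.341ms=2b +219.78ms=2/3b
4) 879.121ms=8/3b +219.78ms=2/3b
5) 1098.901ms=10/3b +219.78ms=2/3b
Σ=4b of 4 (182bpm 4/4) — PASS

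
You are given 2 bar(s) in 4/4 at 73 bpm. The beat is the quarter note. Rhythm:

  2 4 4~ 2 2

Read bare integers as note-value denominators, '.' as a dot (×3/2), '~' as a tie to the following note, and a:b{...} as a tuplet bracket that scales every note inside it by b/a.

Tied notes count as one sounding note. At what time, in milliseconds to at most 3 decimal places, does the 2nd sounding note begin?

note 2 onset = 2b = 1643.836ms

1. 0.0ms @ 0 + 1643.836ms (2)
2. 1643.836ms @ 2 + 821.918ms (1)
3. 2465.753ms @ 3 + 2465.753ms (3)
4. 4931.507ms @ 6 + 1643.836ms (2)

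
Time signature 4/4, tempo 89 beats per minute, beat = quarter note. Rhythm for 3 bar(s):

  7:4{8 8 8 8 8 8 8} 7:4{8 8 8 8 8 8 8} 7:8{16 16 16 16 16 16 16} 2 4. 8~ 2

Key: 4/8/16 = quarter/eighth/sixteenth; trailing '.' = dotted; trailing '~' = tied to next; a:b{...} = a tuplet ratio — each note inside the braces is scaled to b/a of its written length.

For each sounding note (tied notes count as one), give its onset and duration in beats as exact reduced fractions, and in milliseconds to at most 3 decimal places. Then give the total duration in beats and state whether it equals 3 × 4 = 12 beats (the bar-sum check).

1) 0.0ms=0b +192.616ms=2/7b
2) 192.616ms=2/7b +192.616ms=2/7b
3) 385.233ms=4/7b +192.616ms=2/7b
4) 577.849ms=6/7b +192.616ms=2/7b
5) 770.465ms=8/7b +192.616ms=2/7b
6) 963.082ms=10/7b +192.616ms=2/7b
7) 1155.698ms=12/7b +192.616ms=2/7b
8) 1348.315ms=2b +192.616ms=2/7b
9) 1540.931ms=16/7b +192.616ms=2/7b
10) 1733.547ms=18/7b +192.616ms=2/7b
11) 1926.164ms=20/7b +192.616ms=2/7b
12) 2118.78ms=22/7b +192.616ms=2/7b
13) 2311.396ms=24/7b +192.616ms=2/7b
14) 2504.013ms=26/7b +192.616ms=2/7b
15) 2696.629ms=4b +192.616ms=2/7b
16) 2889.246ms=30/7b +192.616ms=2/7b
17) 3081.862ms=32/7b +192.616ms=2/7b
18) 3274.478ms=34/7b +192.616ms=2/7b
19) 3467.095ms=36/7b +192.616ms=2/7b
20) 3659.711ms=38/7b +192.616ms=2/7b
21) 3852.327ms=40/7b +192.616ms=2/7b
22) 4044.944ms=6b +1348.315ms=2b
23) 5393.258ms=8b +1011.236ms=3/2b
24) 6404.494ms=19/2b +1685.393ms=5/2b
Σ=12b of 12 (89bpm 4/4) — PASS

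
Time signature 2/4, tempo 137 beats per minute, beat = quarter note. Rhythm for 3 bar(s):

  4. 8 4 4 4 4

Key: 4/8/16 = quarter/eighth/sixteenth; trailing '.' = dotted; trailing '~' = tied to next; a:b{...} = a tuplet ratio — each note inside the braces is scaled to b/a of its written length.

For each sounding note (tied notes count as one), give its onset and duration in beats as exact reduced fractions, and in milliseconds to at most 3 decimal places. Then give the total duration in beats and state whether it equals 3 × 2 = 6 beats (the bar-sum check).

1) 0.0ms=0b +656.934ms=3/2b
2) 656.934ms=3/2b +218.978ms=1/2b
3) 875.912ms=2b +437.956ms=1b
4) 1313.869ms=3b +437.956ms=1b
5) 1751.825ms=4b +437.956ms=1b
6) 2189.781ms=5b +437.956ms=1b
Σ=6b of 6 (137bpm 2/4) — PASS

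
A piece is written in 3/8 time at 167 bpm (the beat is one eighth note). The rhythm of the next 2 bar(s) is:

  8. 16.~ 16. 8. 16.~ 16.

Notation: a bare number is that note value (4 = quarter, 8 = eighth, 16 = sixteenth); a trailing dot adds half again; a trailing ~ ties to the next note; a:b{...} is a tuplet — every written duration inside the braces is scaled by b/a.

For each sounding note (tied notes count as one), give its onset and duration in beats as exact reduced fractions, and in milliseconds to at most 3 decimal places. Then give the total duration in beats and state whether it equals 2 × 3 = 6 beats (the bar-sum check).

1) 0.0ms=0b +538.922ms=3/2b
2) 538.922ms=3/2b +538.922ms=3/2b
3) 1077.844ms=3b +538.922ms=3/2b
4) 1616.766ms=9/2b +538.922ms=3/2b
Σ=6b of 6 (167bpm 3/8) — PASS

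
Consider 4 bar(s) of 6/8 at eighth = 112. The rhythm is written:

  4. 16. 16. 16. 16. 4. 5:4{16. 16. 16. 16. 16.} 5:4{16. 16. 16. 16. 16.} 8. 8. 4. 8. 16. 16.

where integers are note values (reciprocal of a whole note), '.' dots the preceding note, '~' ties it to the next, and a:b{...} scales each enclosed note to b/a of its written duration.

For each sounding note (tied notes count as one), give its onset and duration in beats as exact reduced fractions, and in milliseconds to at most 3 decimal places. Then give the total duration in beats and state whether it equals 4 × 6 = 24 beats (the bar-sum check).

1) 0.0ms=0b +1607.143ms=3b
2) 1607.143ms=3b +401.786ms=3/4b
3) 2008.929ms=15/4b +401.786ms=3/4b
4) 2410.714ms=9/2b +401.786ms=3/4b
5) 2812.5ms=21/4b +401.786ms=3/4b
6) 3214.286ms=6b +1607.143ms=3b
7) 4821.429ms=9b +321.429ms=3/5b
8) 5142.857ms=48/5b +321.429ms=3/5b
9) 5464.286ms=51/5b +321.429ms=3/5b
10) 5785.714ms=54/5b +321.429ms=3/5b
11) 6107.143ms=57/5b +321.429ms=3/5b
12) 6428.571ms=12b +321.429ms=3/5b
13) 6750.0ms=63/5b +321.429ms=3/5b
14) 7071.429ms=66/5b +321.429ms=3/5b
15) 7392.857ms=69/5b +321.429ms=3/5b
16) 7714.286ms=72/5b +321.429ms=3/5b
17) 8035.714ms=15b +803.571ms=3/2b
18) 8839.286ms=33/2b +803.571ms=3/2b
19) 9642.857ms=18b +1607.143ms=3b
20) 11250.0ms=21b +803.571ms=3/2b
21) 12053.571ms=45/2b +401.786ms=3/4b
22) 12455.357ms=93/4b +401.786ms=3/4b
Σ=24b of 24 (112bpm 6/8) — PASS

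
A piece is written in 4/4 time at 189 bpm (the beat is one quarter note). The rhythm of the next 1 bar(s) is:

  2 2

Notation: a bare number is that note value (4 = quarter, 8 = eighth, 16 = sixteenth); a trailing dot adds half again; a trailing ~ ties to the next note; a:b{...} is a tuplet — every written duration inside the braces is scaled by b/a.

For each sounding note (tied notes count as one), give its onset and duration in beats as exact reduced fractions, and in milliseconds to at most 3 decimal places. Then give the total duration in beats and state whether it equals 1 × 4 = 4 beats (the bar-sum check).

1) 0.0ms=0b +634.921ms=2b
2) 634.921ms=2b +634.921ms=2b
Σ=4b of 4 (189bpm 4/4) — PASS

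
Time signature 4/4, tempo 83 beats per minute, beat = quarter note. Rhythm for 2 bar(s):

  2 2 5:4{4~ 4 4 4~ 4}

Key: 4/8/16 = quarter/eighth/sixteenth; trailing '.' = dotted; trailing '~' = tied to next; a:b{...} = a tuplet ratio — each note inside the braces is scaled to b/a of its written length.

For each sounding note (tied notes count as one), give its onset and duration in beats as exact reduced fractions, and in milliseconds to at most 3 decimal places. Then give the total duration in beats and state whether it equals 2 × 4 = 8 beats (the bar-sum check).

1) 0.0ms=0b +1445.783ms=2b
2) 1445.783ms=2b +1445.783ms=2b
3) 2891.566ms=4b +1156.627ms=8/5b
4) 4048.193ms=28/5b +578.313ms=4/5b
5) 4626.506ms=32/5b +1156.627ms=8/5b
Σ=8b of 8 (83bpm 4/4) — PASS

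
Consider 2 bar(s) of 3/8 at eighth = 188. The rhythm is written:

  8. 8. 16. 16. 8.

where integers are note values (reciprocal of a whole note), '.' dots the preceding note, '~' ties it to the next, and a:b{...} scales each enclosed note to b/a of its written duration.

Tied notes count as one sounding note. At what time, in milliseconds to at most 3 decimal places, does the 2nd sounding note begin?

1. 0.0ms @ 0 + 478.723ms (3/2)
2. 478.723ms @ 3/2 + 478.723ms (3/2)
3. 957.447ms @ 3 + 239.362ms (3/4)
4. 1196.809ms @ 15/4 + 239.362ms (3/4)
5. 1436.17ms @ 9/2 + 478.723ms (3/2)

note 2 onset = 3/2b = 478.723ms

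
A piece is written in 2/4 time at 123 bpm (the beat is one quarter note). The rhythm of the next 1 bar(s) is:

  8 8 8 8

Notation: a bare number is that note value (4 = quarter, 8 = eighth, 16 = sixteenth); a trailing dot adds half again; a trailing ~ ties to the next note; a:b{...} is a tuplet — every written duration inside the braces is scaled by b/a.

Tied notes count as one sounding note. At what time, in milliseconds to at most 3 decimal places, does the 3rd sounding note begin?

1. 0.0ms @ 0 + 243.902ms (1/2)
2. 243.902ms @ 1/2 + 243.902ms (1/2)
3. 487.805ms @ 1 + 243.902ms (1/2)
4. 731.707ms @ 3/2 + 243.902ms (1/2)

note 3 onset = 1b = 487.805ms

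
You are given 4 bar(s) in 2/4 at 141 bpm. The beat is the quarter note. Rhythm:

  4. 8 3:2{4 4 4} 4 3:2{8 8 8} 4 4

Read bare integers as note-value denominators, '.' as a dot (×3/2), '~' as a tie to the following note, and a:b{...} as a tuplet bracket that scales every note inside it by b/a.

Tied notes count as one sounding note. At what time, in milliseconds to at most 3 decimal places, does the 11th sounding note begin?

note 11 onset = 7b = 2978.723ms

1. 0.0ms @ 0 + 638.298ms (3/2)
2. 638.298ms @ 3/2 + 212.766ms (1/2)
3. 851.064ms @ 2 + 283.688ms (2/3)
4. 1134.752ms @ 8/3 + 283.688ms (2/3)
5. 1418.44ms @ 10/3 + 283.688ms (2/3)
6. 1702.128ms @ 4 + 425.532ms (1)
7. 2127.66ms @ 5 + 141.844ms (1/3)
8. 2269.504ms @ 16/3 + 141.844ms (1/3)
9. 2411.348ms @ 17/3 + 141.844ms (1/3)
10. 2553.191ms @ 6 + 425.532ms (1)
11. 2978.723ms @ 7 + 425.532ms (1)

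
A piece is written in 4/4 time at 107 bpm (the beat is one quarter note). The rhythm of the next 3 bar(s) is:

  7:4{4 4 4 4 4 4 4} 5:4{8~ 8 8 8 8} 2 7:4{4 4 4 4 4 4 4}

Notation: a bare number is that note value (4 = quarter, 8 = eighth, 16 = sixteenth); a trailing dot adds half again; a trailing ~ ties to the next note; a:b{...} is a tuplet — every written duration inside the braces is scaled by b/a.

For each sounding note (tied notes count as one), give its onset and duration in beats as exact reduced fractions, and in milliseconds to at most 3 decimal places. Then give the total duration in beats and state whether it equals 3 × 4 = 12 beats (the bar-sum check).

1) 0.0ms=0b +320.427ms=4/7b
2) 320.427ms=4/7b +320.427ms=4/7b
3) 640.854ms=8/7b +320.427ms=4/7b
4) 961.282ms=12/7b +320.427ms=4/7b
5) 1281.709ms=16/7b +320.427ms=4/7b
6) 1602.136ms=20/7b +320.427ms=4/7b
7) 1922.563ms=24/7b +320.427ms=4/7b
8) 2242.991ms=4b +448.598ms=4/5b
9) 2691.589ms=24/5b +224.299ms=2/5b
10) 2915.888ms=26/5b +224.299ms=2/5b
11) 3140.187ms=28/5b +224.299ms=2/5b
12) 3364.486ms=6b +1121.495ms=2b
13) 4485.981ms=8b +320.427ms=4/7b
14) 4806.409ms=60/7b +320.427ms=4/7b
15) 5126.836ms=64/7b +320.427ms=4/7b
16) 5447.263ms=68/7b +320.427ms=4/7b
17) 5767.69ms=72/7b +320.427ms=4/7b
18) 6088.117ms=76/7b +320.427ms=4/7b
19) 6408.545ms=80/7b +320.427ms=4/7b
Σ=12b of 12 (107bpm 4/4) — PASS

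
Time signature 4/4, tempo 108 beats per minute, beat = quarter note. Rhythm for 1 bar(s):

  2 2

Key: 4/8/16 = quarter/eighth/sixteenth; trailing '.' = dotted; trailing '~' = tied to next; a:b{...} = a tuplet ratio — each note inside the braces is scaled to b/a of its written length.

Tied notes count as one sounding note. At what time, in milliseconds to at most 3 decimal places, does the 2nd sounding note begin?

1. 0.0ms @ 0 + 1111.111ms (2)
2. 1111.111ms @ 2 + 1111.111ms (2)

note 2 onset = 2b = 1111.111ms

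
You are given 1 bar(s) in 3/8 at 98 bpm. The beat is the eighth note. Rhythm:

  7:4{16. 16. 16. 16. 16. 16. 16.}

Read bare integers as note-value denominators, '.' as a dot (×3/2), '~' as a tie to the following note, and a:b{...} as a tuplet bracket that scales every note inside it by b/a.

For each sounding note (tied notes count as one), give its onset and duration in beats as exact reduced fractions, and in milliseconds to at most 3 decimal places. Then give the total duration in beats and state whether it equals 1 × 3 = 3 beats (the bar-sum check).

1) 0.0ms=0b +262.391ms=3/7b
2) 262.391ms=3/7b +262.391ms=3/7b
3) 524.781ms=6/7b +262.391ms=3/7b
4) 787.172ms=9/7b +262.391ms=3/7b
5) 1049.563ms=12/7b +262.391ms=3/7b
6) 1311.953ms=15/7b +262.391ms=3/7b
7) 1574.344ms=18/7b +262.391ms=3/7b
Σ=3b of 3 (98bpm 3/8) — PASS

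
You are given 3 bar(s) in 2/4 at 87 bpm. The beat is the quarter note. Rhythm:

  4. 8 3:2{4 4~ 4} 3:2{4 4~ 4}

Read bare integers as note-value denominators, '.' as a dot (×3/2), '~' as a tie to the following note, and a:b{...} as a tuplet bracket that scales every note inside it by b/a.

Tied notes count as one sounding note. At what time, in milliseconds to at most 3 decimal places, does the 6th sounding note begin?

note 6 onset = 14/3b = 3218.391ms

1. 0.0ms @ 0 + 1034.483ms (3/2)
2. 1034.483ms @ 3/2 + 344.828ms (1/2)
3. 1379.31ms @ 2 + 459.77ms (2/3)
4. 1839.08ms @ 8/3 + 919.54ms (4/3)
5. 2758.621ms @ 4 + 459.77ms (2/3)
6. 3218.391ms @ 14/3 + 919.54ms (4/3)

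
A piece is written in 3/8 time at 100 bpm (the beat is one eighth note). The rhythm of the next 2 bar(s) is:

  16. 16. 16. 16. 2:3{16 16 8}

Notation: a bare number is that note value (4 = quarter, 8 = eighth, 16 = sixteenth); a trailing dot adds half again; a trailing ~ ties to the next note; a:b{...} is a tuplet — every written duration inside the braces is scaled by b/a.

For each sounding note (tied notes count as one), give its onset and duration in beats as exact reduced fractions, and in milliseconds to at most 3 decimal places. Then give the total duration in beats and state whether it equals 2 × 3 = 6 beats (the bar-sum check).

1) 0.0ms=0b +450.0ms=3/4b
2) 450.0ms=3/4b +450.0ms=3/4b
3) 900.0ms=3/2b +450.0ms=3/4b
4) 1350.0ms=9/4b +450.0ms=3/4b
5) 1800.0ms=3b +450.0ms=3/4b
6) 2250.0ms=15/4b +450.0ms=3/4b
7) 2700.0ms=9/2b +900.0ms=3/2b
Σ=6b of 6 (100bpm 3/8) — PASS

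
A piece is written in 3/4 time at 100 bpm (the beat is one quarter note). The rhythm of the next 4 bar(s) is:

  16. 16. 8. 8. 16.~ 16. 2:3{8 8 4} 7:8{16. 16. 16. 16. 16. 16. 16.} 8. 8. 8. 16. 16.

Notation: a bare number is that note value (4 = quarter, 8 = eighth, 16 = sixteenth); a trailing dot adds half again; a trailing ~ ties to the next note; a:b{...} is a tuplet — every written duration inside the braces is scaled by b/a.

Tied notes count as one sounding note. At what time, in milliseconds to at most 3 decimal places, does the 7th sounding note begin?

note 7 onset = 15/4b = 2250.0ms

1. 0.0ms @ 0 + 225.0ms (3/8)
2. 225.0ms @ 3/8 + 225.0ms (3/8)
3. 450.0ms @ 3/4 + 450.0ms (3/4)
4. 900.0ms @ 3/2 + 450.0ms (3/4)
5. 1350.0ms @ 9/4 + 450.0ms (3/4)
6. 1800.0ms @ 3 + 450.0ms (3/4)
7. 2250.0ms @ 15/4 + 450.0ms (3/4)
8. 2700.0ms @ 9/2 + 900.0ms (3/2)
9. 3600.0ms @ 6 + 257.143ms (3/7)
10. 3857.143ms @ 45/7 + 257.143ms (3/7)
11. 4114.286ms @ 48/7 + 257.143ms (3/7)
12. 4371.429ms @ 51/7 + 257.143ms (3/7)
13. 4628.571ms @ 54/7 + 257.143ms (3/7)
14. 4885.714ms @ 57/7 + 257.143ms (3/7)
15. 5142.857ms @ 60/7 + 257.143ms (3/7)
16. 5400.0ms @ 9 + 450.0ms (3/4)
17. 5850.0ms @ 39/4 + 450.0ms (3/4)
18. 6300.0ms @ 21/2 + 450.0ms (3/4)
19. 6750.0ms @ 45/4 + 225.0ms (3/8)
20. 6975.0ms @ 93/8 + 225.0ms (3/8)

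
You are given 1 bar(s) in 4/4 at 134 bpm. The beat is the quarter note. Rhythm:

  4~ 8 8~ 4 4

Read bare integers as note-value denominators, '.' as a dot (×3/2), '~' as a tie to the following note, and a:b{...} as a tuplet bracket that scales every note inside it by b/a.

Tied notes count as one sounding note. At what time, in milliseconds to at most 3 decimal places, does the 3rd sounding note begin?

note 3 onset = 3b = 1343.284ms

1. 0.0ms @ 0 + 671.642ms (3/2)
2. 671.642ms @ 3/2 + 671.642ms (3/2)
3. 1343.284ms @ 3 + 447.761ms (1)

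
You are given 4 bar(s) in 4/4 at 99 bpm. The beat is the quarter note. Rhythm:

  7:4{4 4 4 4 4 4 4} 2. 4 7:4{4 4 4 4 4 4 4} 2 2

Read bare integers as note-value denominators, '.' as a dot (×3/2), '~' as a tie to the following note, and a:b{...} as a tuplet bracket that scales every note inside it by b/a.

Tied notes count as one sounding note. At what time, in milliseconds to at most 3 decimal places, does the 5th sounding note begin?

1. 0.0ms @ 0 + 346.32ms (4/7)
2. 346.32ms @ 4/7 + 346.32ms (4/7)
3. 692.641ms @ 8/7 + 346.32ms (4/7)
4. 1038.961ms @ 12/7 + 346.32ms (4/7)
5. 1385.281ms @ 16/7 + 346.32ms (4/7)
6. 1731.602ms @ 20/7 + 346.32ms (4/7)
7. 2077.922ms @ 24/7 + 346.32ms (4/7)
8. 2424.242ms @ 4 + 1818.182ms (3)
9. 4242.424ms @ 7 + 606.061ms (1)
10. 4848.485ms @ 8 + 346.32ms (4/7)
11. 5194.805ms @ 60/7 + 346.32ms (4/7)
12. 5541.126ms @ 64/7 + 346.32ms (4/7)
13. 5887.446ms @ 68/7 + 346.32ms (4/7)
14. 6233.766ms @ 72/7 + 346.32ms (4/7)
15. 6580.087ms @ 76/7 + 346.32ms (4/7)
16. 6926.407ms @ 80/7 + 346.32ms (4/7)
17. 7272.727ms @ 12 + 1212.121ms (2)
18. 8484.848ms @ 14 + 1212.121ms (2)

note 5 onset = 16/7b = 1385.281ms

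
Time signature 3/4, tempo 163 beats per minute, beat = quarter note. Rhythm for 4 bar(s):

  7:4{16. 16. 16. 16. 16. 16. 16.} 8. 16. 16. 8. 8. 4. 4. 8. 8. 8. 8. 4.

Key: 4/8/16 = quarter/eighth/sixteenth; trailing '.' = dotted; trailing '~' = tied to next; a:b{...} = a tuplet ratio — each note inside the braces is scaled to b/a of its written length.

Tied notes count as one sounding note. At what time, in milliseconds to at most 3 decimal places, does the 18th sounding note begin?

1. 0.0ms @ 0 + 78.878ms (3/14)
2. 78.878ms @ 3/14 + 78.878ms (3/14)
3. 157.756ms @ 3/7 + 78.878ms (3/14)
4. 236.635ms @ 9/14 + 78.878ms (3/14)
5. 315.513ms @ 6/7 + 78.878ms (3/14)
6. 394.391ms @ 15/14 + 78.878ms (3/14)
7. 473.269ms @ 9/7 + 78.878ms (3/14)
8. 552.147ms @ 3/2 + 276.074ms (3/4)
9. 828.221ms @ 9/4 + 138.037ms (3/8)
10. 966.258ms @ 21/8 + 138.037ms (3/8)
11. 1104.294ms @ 3 + 276.074ms (3/4)
12. 1380.368ms @ 15/4 + 276.074ms (3/4)
13. 1656.442ms @ 9/2 + 552.147ms (3/2)
14. 2208.589ms @ 6 + 552.147ms (3/2)
15. 2760.736ms @ 15/2 + 276.074ms (3/4)
16. 3036.81ms @ 33/4 + 276.074ms (3/4)
17. 3312.883ms @ 9 + 276.074ms (3/4)
18. 3588.957ms @ 39/4 + 276.074ms (3/4)
19. 3865.031ms @ 21/2 + 552.147ms (3/2)

note 18 onset = 39/4b = 3588.957ms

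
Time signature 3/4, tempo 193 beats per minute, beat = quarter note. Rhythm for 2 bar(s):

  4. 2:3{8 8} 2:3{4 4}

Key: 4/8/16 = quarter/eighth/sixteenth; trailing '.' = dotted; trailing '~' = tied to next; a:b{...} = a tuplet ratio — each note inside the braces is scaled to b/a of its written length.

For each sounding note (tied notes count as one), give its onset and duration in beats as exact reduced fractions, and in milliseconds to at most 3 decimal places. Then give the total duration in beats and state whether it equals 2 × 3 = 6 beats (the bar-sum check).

1) 0.0ms=0b +466.321ms=3/2b
2) 466.321ms=3/2b +233.161ms=3/4b
3) 699.482ms=9/4b +233.161ms=3/4b
4) 932.642ms=3b +466.321ms=3/2b
5) 1398.964ms=9/2b +466.321ms=3/2b
Σ=6b of 6 (193bpm 3/4) — PASS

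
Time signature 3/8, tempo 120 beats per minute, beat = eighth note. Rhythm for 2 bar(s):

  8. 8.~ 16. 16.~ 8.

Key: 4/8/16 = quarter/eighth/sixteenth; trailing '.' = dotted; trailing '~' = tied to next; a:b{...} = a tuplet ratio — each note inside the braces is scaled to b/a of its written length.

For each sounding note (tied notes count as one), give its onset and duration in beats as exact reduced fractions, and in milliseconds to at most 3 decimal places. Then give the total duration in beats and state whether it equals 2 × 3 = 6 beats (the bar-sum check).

1) 0.0ms=0b +750.0ms=3/2b
2) 750.0ms=3/2b +1125.0ms=9/4b
3) 1875.0ms=15/4b +1125.0ms=9/4b
Σ=6b of 6 (120bpm 3/8) — PASS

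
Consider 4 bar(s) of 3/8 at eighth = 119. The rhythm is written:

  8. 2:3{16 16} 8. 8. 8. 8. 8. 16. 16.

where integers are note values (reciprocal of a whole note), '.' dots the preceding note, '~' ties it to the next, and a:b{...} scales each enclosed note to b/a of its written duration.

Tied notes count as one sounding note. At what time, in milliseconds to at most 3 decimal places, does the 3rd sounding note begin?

note 3 onset = 9/4b = 1134.454ms

1. 0.0ms @ 0 + 756.303ms (3/2)
2. 756.303ms @ 3/2 + 378.151ms (3/4)
3. 1134.454ms @ 9/4 + 378.151ms (3/4)
4. 1512.605ms @ 3 + 756.303ms (3/2)
5. 2268.908ms @ 9/2 + 756.303ms (3/2)
6. 3025.21ms @ 6 + 756.303ms (3/2)
7. 3781.513ms @ 15/2 + 756.303ms (3/2)
8. 4537.815ms @ 9 + 756.303ms (3/2)
9. 5294.118ms @ 21/2 + 378.151ms (3/4)
10. 5672.269ms @ 45/4 + 378.151ms (3/4)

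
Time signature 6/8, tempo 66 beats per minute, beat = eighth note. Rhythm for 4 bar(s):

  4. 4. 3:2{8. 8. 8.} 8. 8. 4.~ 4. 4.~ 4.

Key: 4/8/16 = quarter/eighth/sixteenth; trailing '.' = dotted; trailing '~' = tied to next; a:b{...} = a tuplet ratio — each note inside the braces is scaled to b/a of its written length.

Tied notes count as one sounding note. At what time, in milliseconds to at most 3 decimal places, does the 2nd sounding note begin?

note 2 onset = 3b = 2727.273ms

1. 0.0ms @ 0 + 2727.273ms (3)
2. 2727.273ms @ 3 + 2727.273ms (3)
3. 5454.545ms @ 6 + 909.091ms (1)
4. 6363.636ms @ 7 + 909.091ms (1)
5. 7272.727ms @ 8 + 909.091ms (1)
6. 8181.818ms @ 9 + 1363.636ms (3/2)
7. 9545.455ms @ 21/2 + 1363.636ms (3/2)
8. 10909.091ms @ 12 + 5454.545ms (6)
9. 16363.636ms @ 18 + 5454.545ms (6)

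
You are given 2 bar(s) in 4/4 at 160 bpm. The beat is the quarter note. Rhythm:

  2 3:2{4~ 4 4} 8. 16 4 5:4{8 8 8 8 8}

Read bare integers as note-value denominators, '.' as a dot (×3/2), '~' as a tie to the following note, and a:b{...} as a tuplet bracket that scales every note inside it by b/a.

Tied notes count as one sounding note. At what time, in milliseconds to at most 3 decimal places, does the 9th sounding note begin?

1. 0.0ms @ 0 + 750.0ms (2)
2. 750.0ms @ 2 + 500.0ms (4/3)
3. 1250.0ms @ 10/3 + 250.0ms (2/3)
4. 1500.0ms @ 4 + 281.25ms (3/4)
5. 1781.25ms @ 19/4 + 93.75ms (1/4)
6. 1875.0ms @ 5 + 375.0ms (1)
7. 2250.0ms @ 6 + 150.0ms (2/5)
8. 2400.0ms @ 32/5 + 150.0ms (2/5)
9. 2550.0ms @ 34/5 + 150.0ms (2/5)
10. 2700.0ms @ 36/5 + 150.0ms (2/5)
11. 2850.0ms @ 38/5 + 150.0ms (2/5)

note 9 onset = 34/5b = 2550.0ms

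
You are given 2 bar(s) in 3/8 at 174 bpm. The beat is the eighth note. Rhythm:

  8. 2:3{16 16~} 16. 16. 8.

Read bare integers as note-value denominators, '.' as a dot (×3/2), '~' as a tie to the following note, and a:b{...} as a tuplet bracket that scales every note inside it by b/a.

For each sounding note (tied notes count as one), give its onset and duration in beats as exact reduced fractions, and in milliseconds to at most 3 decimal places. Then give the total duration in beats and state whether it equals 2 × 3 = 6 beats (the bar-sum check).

1) 0.0ms=0b +517.241ms=3/2b
2) 517.241ms=3/2b +258.621ms=3/4b
3) 775.862ms=9/4b +517.241ms=3/2b
4) 1293.103ms=15/4b +258.621ms=3/4b
5) 1551.724ms=9/2b +517.241ms=3/2b
Σ=6b of 6 (174bpm 3/8) — PASS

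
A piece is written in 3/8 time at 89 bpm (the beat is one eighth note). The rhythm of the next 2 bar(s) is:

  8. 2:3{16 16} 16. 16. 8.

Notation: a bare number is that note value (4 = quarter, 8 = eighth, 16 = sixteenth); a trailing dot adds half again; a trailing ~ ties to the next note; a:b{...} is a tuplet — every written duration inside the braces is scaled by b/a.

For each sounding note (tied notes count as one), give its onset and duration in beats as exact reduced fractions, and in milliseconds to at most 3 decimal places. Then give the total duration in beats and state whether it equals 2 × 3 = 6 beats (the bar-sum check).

1) 0.0ms=0b +1011.236ms=3/2b
2) 1011.236ms=3/2b +505.618ms=3/4b
3) 1516.854ms=9/4b +505.618ms=3/4b
4) 2022.472ms=3b +505.618ms=3/4b
5) 2528.09ms=15/4b +505.618ms=3/4b
6) 3033.708ms=9/2b +1011.236ms=3/2b
Σ=6b of 6 (89bpm 3/8) — PASS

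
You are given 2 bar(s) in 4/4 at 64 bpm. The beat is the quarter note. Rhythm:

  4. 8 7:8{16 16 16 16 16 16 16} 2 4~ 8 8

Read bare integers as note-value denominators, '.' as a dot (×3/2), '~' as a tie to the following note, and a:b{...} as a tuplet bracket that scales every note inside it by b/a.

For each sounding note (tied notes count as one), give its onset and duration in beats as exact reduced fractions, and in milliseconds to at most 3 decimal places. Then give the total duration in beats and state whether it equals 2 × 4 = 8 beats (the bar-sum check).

1) 0.0ms=0b +1406.25ms=3/2b
2) 1406.25ms=3/2b +468.75ms=1/2b
3) 1875.0ms=2b +267.857ms=2/7b
4) 2142.857ms=16/7b +267.857ms=2/7b
5) 2410.714ms=18/7b +267.857ms=2/7b
6) 2678.571ms=20/7b +267.857ms=2/7b
7) 2946.429ms=22/7b +267.857ms=2/7b
8) 3214.286ms=24/7b +267.857ms=2/7b
9) 3482.143ms=26/7b +267.857ms=2/7b
10) 3750.0ms=4b +1875.0ms=2b
11) 5625.0ms=6b +1406.25ms=3/2b
12) 7031.25ms=15/2b +468.75ms=1/2b
Σ=8b of 8 (64bpm 4/4) — PASS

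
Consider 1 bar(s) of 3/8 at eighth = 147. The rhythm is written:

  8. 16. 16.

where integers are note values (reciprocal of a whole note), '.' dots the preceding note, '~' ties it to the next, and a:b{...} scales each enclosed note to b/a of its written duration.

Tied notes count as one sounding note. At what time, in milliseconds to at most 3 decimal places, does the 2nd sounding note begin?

1. 0.0ms @ 0 + 612.245ms (3/2)
2. 612.245ms @ 3/2 + 306.122ms (3/4)
3. 918.367ms @ 9/4 + 306.122ms (3/4)

note 2 onset = 3/2b = 612.245ms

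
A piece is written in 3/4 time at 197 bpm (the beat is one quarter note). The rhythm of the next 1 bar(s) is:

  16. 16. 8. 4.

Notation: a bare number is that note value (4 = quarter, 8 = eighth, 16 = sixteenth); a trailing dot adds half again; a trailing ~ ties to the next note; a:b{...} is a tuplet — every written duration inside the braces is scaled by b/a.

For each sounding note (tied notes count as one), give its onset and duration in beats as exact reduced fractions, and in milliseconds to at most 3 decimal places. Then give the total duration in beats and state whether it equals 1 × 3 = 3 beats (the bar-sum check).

1) 0.0ms=0b +114.213ms=3/8b
2) 114.213ms=3/8b +114.213ms=3/8b
3) 228.426ms=3/4b +228.426ms=3/4b
4) 456.853ms=3/2b +456.853ms=3/2b
Σ=3b of 3 (197bpm 3/4) — PASS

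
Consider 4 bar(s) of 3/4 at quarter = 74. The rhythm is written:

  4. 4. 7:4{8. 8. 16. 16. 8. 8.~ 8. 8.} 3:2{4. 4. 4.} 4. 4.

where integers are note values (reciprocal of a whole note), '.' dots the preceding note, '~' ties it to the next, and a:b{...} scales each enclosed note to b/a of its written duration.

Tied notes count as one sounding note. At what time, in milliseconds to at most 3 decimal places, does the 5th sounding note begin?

note 5 onset = 27/7b = 3127.413ms

1. 0.0ms @ 0 + 1216.216ms (3/2)
2. 1216.216ms @ 3/2 + 1216.216ms (3/2)
3. 2432.432ms @ 3 + 347.49ms (3/7)
4. 2779.923ms @ 24/7 + 347.49ms (3/7)
5. 3127.413ms @ 27/7 + 173.745ms (3/14)
6. 3301.158ms @ 57/14 + 173.745ms (3/14)
7. 3474.903ms @ 30/7 + 347.49ms (3/7)
8. 3822.394ms @ 33/7 + 694.981ms (6/7)
9. 4517.375ms @ 39/7 + 347.49ms (3/7)
10. 4864.865ms @ 6 + 810.811ms (1)
11. 5675.676ms @ 7 + 810.811ms (1)
12. 6486.486ms @ 8 + 810.811ms (1)
13. 7297.297ms @ 9 + 1216.216ms (3/2)
14. 8513.514ms @ 21/2 + 1216.216ms (3/2)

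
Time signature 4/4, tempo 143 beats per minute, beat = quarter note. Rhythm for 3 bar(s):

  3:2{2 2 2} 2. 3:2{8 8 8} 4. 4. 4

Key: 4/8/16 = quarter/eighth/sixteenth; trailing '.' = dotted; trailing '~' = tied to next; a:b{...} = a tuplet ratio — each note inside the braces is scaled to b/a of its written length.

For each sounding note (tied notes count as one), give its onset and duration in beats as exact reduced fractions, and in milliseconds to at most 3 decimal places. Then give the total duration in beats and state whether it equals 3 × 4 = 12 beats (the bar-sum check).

1) 0.0ms=0b +559.441ms=4/3b
2) 559.441ms=4/3b +559.441ms=4/3b
3) 1118.881ms=8/3b +559.441ms=4/3b
4) 1678.322ms=4b +1258.741ms=3b
5) 2937.063ms=7b +139.86ms=1/3b
6) 3076.923ms=22/3b +139.86ms=1/3b
7) 3216.783ms=23/3b +139.86ms=1/3b
8) 3356.643ms=8b +629.371ms=3/2b
9) 3986.014ms=19/2b +629.371ms=3/2b
10) 4615.385ms=11b +419.58ms=1b
Σ=12b of 12 (143bpm 4/4) — PASS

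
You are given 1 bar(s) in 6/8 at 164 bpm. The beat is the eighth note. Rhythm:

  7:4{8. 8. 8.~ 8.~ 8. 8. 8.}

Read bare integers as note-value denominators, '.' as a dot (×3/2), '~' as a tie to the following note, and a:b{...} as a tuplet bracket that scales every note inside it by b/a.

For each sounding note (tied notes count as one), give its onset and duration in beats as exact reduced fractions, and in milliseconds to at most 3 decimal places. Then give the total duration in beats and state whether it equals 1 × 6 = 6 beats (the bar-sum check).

1) 0.0ms=0b +313.589ms=6/7b
2) 313.589ms=6/7b +313.589ms=6/7b
3) 627.178ms=12/7b +940.767ms=18/7b
4) 1567.944ms=30/7b +313.589ms=6/7b
5) 1881.533ms=36/7b +313.589ms=6/7b
Σ=6b of 6 (164bpm 6/8) — PASS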